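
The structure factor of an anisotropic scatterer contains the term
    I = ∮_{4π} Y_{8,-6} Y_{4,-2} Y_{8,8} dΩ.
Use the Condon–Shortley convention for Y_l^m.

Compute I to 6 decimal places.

Rules hold: Σm=0, L=20 even, 4≤8≤12.
N = 17·9·17 = 2601
Δ = 4!·12!·4!/21! = 1/185175900
Racah Σ t=0..4: t=0:+1/557383680 t=1:−1/21772800 t=2:+1/8294400 t=3:−1/21772800 t=4:+1/557383680 = 1/30965760
⇒ 3j(8 4 8; 0 0 0)² = 36/4199, sgn +1
Racah Σ t=2..2: t=2:+1/45984153600 = 1/45984153600
⇒ 3j(8 4 8; -6 -2 8)² = 13/969, sgn +1
4πI² = N·(3j₀)²·(3jₘ)² = 108/361
I = +1·√(0.299169/4π) = 0.15429553

0.154296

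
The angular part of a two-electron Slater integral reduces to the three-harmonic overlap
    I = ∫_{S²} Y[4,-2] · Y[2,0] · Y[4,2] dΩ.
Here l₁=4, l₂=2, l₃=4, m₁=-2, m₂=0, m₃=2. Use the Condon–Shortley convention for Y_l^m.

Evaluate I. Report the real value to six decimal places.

Checks pass: Σm=0; 10 even; l₃=4∈[2,6].
(2·4+1)(2·2+1)(2·4+1) = 405
Δ: 2! 6! 2! / 11! → 1/13860
sum: t=0:+1/192 t=1:−1/36 t=2:+1/192 = -5/288
3j²(4 2 4; 0 0 0) = Δ·Π!·Σ² = 20/693  (sign -1)
sum: t=0:+1/2880 t=1:−1/120 t=2:+1/192 = -1/360
3j²(4 2 4; -2 0 2) = Δ·Π!·Σ² = 16/3465  (sign -1)
combine: 4πI² = 405·20/693·16/3465 = 320/5929
take √, sign +1: I = 0.06553591

0.065536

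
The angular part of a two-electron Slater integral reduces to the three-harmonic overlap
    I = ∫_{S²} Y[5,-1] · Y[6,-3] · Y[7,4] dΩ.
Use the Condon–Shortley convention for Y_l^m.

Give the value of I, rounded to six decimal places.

Checks pass: Σm=0; 18 even; l₃=7∈[1,11].
(2·5+1)(2·6+1)(2·7+1) = 2145
Δ: 4! 6! 8! / 19! → 1/174594420
sum: t=0:+1/4147200 t=1:−1/207360 t=2:+1/82944 t=3:−1/207360 t=4:+1/4147200 = 1/345600
3j²(5 6 7; 0 0 0) = Δ·Π!·Σ² = 420/46189  (sign -1)
sum: t=0:+1/12441600 t=1:−1/1036800 t=2:+1/967680 t=3:−1/8709120 = 1/29030400
3j²(5 6 7; -1 -3 4) = Δ·Π!·Σ² = 9/146965  (sign -1)
combine: 4πI² = 2145·420/46189·9/146965 = 1620/1356277
take √, sign +1: I = 0.00974941

0.009749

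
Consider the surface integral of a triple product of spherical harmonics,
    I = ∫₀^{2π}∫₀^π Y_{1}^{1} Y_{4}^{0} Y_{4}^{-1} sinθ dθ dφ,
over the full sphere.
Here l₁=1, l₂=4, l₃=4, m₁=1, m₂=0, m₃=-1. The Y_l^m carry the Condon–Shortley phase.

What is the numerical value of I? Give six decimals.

0.000000

l₁+l₂+l₃=9 is odd: 3j(l;000)=0 ⇒ I=0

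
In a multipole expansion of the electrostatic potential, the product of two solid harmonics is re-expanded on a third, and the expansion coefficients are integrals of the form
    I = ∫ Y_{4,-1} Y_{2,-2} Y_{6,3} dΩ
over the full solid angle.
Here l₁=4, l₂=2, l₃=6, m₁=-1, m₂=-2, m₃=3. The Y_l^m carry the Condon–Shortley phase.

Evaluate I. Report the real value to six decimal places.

m-sum 0 ✓  L=12 even ✓  2≤6≤6 ✓
Π(2lᵢ+1) = 9×5×13 = 585
triangle coeff Δ(4,2,6) = 1/6435
Σ_t [0,0]: t=0:+1/2304 = 1/2304
(3j)²=5/143 [(4 2 6; 0 0 0)], sign=+1
Σ_t [0,0]: t=0:+1/17280 = 1/17280
(3j)²=14/715 [(4 2 6; -1 -2 3)], sign=-1
⇒ 4πI² = 630/1573
I = (-1)√(630/1573/(4π)) = -0.17852580

-0.178526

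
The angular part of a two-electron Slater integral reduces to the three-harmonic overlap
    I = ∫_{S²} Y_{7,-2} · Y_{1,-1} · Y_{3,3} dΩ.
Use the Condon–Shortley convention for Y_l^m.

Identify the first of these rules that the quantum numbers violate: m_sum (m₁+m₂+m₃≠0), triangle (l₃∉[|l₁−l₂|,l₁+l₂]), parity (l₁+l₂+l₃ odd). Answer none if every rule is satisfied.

triangle

Σmᵢ = 0  ✓
l₃∈[|l₁−l₂|,l₁+l₂]=[6,8], have l₃=3  ✗
Σlᵢ = 11 ⇒ odd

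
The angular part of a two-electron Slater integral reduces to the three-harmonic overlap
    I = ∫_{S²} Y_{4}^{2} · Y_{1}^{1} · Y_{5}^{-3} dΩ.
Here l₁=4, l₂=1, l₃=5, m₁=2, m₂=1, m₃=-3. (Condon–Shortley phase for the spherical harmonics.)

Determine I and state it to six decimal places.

-0.259847

Rules hold: Σm=0, L=10 even, 3≤5≤5.
N = 9·3·11 = 297
Δ = 0!·8!·2!/11! = 1/495
Racah Σ t=0..0: t=0:+1/576 = 1/576
⇒ 3j(4 1 5; 0 0 0)² = 5/99, sgn -1
Racah Σ t=0..0: t=0:+1/2880 = 1/2880
⇒ 3j(4 1 5; 2 1 -3)² = 28/495, sgn +1
4πI² = N·(3j₀)²·(3jₘ)² = 28/33
I = -1·√(0.848485/4π) = -0.25984664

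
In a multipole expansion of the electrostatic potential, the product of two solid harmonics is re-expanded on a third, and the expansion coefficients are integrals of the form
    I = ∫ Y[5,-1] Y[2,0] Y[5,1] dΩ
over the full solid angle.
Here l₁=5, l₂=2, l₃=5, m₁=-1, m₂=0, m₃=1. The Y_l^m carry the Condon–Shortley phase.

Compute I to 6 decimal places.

-0.145565

Checks pass: Σm=0; 12 even; l₃=5∈[3,7].
(2·5+1)(2·2+1)(2·5+1) = 605
Δ: 2! 8! 2! / 13! → 1/38610
sum: t=0:+1/2880 t=1:−1/576 t=2:+1/2880 = -1/960
3j²(5 2 5; 0 0 0) = Δ·Π!·Σ² = 10/429  (sign +1)
sum: t=0:+1/5760 t=1:−1/720 t=2:+1/2304 = -1/1280
3j²(5 2 5; -1 0 1) = Δ·Π!·Σ² = 27/1430  (sign -1)
combine: 4πI² = 605·10/429·27/1430 = 45/169
take √, sign -1: I = -0.14556534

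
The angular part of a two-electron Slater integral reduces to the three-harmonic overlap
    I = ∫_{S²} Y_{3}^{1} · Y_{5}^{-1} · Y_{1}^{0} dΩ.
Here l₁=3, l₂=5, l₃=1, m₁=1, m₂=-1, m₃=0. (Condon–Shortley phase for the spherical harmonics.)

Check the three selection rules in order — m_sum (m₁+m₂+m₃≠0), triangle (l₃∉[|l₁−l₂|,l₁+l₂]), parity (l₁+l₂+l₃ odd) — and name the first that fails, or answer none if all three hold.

Σmᵢ = 0  ✓
l₃∈[|l₁−l₂|,l₁+l₂]=[2,8], have l₃=1  ✗
Σlᵢ = 9 ⇒ odd

triangle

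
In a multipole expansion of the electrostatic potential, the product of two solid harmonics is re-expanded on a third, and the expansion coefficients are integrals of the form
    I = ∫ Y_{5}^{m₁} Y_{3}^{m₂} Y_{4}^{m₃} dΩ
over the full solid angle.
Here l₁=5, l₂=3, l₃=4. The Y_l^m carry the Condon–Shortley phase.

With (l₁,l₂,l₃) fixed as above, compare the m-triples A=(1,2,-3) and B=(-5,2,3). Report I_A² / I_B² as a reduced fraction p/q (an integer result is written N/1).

Same 5,3,4: normalisation and zero-m 3j drop out of the ratio.
A: Δ: 4! 6! 2! / 13! → 1/180180; sum: t=3:−1/1440 t=4:+1/17280 = -11/17280; 3j²(5 3 4; 1 2 -3) = Δ·Π!·Σ² = 11/468  (sign +1)
B: Δ: 4! 6! 2! / 13! → 1/180180; sum: t=4:+1/17280 = 1/17280; 3j²(5 3 4; -5 2 3) = Δ·Π!·Σ² = 35/858  (sign -1)
I_A²/I_B² = (11/468)/(35/858) = 121/210

121/210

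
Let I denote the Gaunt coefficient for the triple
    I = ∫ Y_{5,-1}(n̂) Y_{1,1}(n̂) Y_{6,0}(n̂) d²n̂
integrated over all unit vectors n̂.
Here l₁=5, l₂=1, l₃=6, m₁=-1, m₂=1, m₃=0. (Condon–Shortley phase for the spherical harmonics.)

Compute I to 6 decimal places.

0.158246

m-sum 0 ✓  L=12 even ✓  4≤6≤6 ✓
Π(2lᵢ+1) = 11×3×13 = 429
triangle coeff Δ(5,1,6) = 1/858
Σ_t [0,0]: t=0:+1/14400 = 1/14400
(3j)²=6/143 [(5 1 6; 0 0 0)], sign=+1
Σ_t [0,0]: t=0:+1/34560 = 1/34560
(3j)²=5/286 [(5 1 6; -1 1 0)], sign=+1
⇒ 4πI² = 45/143
I = (+1)√(45/143/(4π)) = 0.15824621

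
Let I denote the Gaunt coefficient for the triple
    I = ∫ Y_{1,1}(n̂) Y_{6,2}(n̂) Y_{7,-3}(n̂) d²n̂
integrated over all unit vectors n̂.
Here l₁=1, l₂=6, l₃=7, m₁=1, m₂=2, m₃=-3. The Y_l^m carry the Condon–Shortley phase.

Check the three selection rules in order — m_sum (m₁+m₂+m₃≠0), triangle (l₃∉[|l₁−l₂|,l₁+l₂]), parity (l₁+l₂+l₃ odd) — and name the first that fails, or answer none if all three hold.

none

azimuthal sum: 1 + 2 − 3 = 0  ✓
5 ≤ 7 ≤ 7 (triangle on l)  ✓
L = 1 + 6 + 7 = 14 (even)  ✓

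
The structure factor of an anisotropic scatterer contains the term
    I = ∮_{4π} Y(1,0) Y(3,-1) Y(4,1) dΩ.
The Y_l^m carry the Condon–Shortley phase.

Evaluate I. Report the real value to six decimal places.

-0.238414

m-sum 0 ✓  L=8 even ✓  2≤4≤4 ✓
Π(2lᵢ+1) = 3×7×9 = 189
triangle coeff Δ(1,3,4) = 1/252
Σ_t [0,0]: t=0:+1/36 = 1/36
(3j)²=4/63 [(1 3 4; 0 0 0)], sign=+1
Σ_t [0,0]: t=0:+1/48 = 1/48
(3j)²=5/84 [(1 3 4; 0 -1 1)], sign=-1
⇒ 4πI² = 5/7
I = (-1)√(5/7/(4π)) = -0.23841361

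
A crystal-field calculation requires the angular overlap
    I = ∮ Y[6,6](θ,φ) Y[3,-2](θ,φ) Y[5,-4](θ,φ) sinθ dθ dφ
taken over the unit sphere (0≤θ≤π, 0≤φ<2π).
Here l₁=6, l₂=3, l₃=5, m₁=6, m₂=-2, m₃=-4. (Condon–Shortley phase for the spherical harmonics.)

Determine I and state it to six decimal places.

0.207001

Rules hold: Σm=0, L=14 even, 3≤5≤9.
N = 13·7·11 = 1001
Δ = 4!·8!·2!/15! = 1/675675
Racah Σ t=1..3: t=1:−1/8640 t=2:+1/2304 t=3:−1/8640 = 7/34560
⇒ 3j(6 3 5; 0 0 0)² = 7/429, sgn -1
Racah Σ t=0..0: t=0:+1/967680 = 1/967680
⇒ 3j(6 3 5; 6 -2 -4)² = 3/91, sgn -1
4πI² = N·(3j₀)²·(3jₘ)² = 7/13
I = +1·√(0.538462/4π) = 0.20700098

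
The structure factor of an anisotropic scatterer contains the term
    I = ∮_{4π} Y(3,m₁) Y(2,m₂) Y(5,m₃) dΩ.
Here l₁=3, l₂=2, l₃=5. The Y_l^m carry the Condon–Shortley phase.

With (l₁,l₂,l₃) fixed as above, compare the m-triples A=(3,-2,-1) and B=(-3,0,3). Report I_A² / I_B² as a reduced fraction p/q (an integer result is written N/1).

1/28

Same 3,2,5: normalisation and zero-m 3j drop out of the ratio.
A: Δ: 0! 6! 4! / 11! → 1/2310; sum: t=0:+1/17280 = 1/17280; 3j²(3 2 5; 3 -2 -1) = Δ·Π!·Σ² = 1/2310  (sign +1)
B: Δ: 0! 6! 4! / 11! → 1/2310; sum: t=0:+1/2880 = 1/2880; 3j²(3 2 5; -3 0 3) = Δ·Π!·Σ² = 2/165  (sign +1)
I_A²/I_B² = (1/2310)/(2/165) = 1/28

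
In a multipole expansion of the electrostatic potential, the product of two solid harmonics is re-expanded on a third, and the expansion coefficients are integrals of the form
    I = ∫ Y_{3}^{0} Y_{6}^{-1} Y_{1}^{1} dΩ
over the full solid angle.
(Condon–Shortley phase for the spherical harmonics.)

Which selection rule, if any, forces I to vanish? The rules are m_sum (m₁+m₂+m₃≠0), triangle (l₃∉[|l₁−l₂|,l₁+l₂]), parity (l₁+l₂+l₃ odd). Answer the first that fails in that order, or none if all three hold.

Σmᵢ = 0  ✓
l₃∈[|l₁−l₂|,l₁+l₂]=[3,9], have l₃=1  ✗
Σlᵢ = 10 ⇒ even

triangle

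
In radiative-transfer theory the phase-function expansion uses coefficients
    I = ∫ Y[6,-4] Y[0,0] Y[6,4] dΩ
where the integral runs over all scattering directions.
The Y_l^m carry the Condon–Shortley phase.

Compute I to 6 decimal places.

0.282095

m-sum 0 ✓  L=12 even ✓  6≤6≤6 ✓
Π(2lᵢ+1) = 13×1×13 = 169
triangle coeff Δ(6,0,6) = 1/13
Σ_t [0,0]: t=0:+1/518400 = 1/518400
(3j)²=1/13 [(6 0 6; 0 0 0)], sign=+1
Σ_t [0,0]: t=0:+1/7257600 = 1/7257600
(3j)²=1/13 [(6 0 6; -4 0 4)], sign=+1
⇒ 4πI² = 1/1
I = (+1)√(1/1/(4π)) = 0.28209479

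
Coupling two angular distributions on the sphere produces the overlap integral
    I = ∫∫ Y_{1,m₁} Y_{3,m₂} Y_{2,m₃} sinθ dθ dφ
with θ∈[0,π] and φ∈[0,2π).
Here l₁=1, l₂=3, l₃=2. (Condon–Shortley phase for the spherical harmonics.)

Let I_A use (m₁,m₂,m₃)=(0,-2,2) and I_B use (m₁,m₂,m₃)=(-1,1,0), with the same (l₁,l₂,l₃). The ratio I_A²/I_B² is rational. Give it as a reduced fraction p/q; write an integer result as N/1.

5/6

l's match ⇒ only the (l;m) 3-j factors differ between A and B.
A: triangle coeff Δ(1,3,2) = 1/105; Σ_t [1,1]: t=1:−1/24 = -1/24; (3j)²=1/21 [(1 3 2; 0 -2 2)], sign=-1
B: triangle coeff Δ(1,3,2) = 1/105; Σ_t [2,2]: t=2:+1/8 = 1/8; (3j)²=2/35 [(1 3 2; -1 1 0)], sign=+1
I_A²/I_B² = (1/21)/(2/35) = 5/6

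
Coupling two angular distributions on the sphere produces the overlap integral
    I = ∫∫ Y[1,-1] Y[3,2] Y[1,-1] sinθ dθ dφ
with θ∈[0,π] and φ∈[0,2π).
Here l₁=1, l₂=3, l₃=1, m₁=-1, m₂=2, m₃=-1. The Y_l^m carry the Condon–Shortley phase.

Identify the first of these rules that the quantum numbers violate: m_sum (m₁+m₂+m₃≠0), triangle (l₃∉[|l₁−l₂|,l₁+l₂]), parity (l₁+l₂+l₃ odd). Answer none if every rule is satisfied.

triangle

azimuthal sum: -1 + 2 − 1 = 0  ✓
2 ≤ 1 ≤ 4 (triangle on l)  ✗
L = 1 + 3 + 1 = 5 (odd)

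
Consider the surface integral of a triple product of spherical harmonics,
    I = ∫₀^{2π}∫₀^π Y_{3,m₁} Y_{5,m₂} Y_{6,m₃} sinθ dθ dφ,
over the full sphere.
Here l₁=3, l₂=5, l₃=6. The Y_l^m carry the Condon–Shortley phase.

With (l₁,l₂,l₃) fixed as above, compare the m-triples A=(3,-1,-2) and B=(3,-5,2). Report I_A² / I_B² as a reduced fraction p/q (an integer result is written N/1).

l's match ⇒ only the (l;m) 3-j factors differ between A and B.
A: triangle coeff Δ(3,5,6) = 1/675675; Σ_t [0,0]: t=0:+1/27648 = 1/27648; (3j)²=10/429 [(3 5 6; 3 -1 -2)], sign=+1
B: triangle coeff Δ(3,5,6) = 1/675675; Σ_t [0,0]: t=0:+1/1935360 = 1/1935360; (3j)²=1/1001 [(3 5 6; 3 -5 2)], sign=+1
I_A²/I_B² = (10/429)/(1/1001) = 70/3

70/3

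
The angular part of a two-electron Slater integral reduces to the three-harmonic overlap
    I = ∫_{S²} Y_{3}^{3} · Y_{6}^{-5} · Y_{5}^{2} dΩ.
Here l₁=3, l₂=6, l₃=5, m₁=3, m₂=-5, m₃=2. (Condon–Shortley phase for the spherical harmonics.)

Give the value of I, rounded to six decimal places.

0.169016

Rules hold: Σm=0, L=14 even, 3≤5≤9.
N = 7·13·11 = 1001
Δ = 4!·2!·8!/15! = 1/675675
Racah Σ t=1..3: t=1:−1/8640 t=2:+1/2304 t=3:−1/8640 = 7/34560
⇒ 3j(3 6 5; 0 0 0)² = 7/429, sgn -1
Racah Σ t=0..0: t=0:+1/241920 = 1/241920
⇒ 3j(3 6 5; 3 -5 2)² = 2/91, sgn -1
4πI² = N·(3j₀)²·(3jₘ)² = 14/39
I = +1·√(0.358974/4π) = 0.16901560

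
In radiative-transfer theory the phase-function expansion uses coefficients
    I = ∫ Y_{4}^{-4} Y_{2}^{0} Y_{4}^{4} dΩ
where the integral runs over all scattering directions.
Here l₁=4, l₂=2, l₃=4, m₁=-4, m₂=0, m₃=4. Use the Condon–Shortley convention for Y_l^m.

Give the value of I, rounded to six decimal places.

-0.229376

Rules hold: Σm=0, L=10 even, 2≤4≤6.
N = 9·5·9 = 405
Δ = 2!·6!·2!/11! = 1/13860
Racah Σ t=0..2: t=0:+1/192 t=1:−1/36 t=2:+1/192 = -5/288
⇒ 3j(4 2 4; 0 0 0)² = 20/693, sgn -1
Racah Σ t=2..2: t=2:+1/2880 = 1/2880
⇒ 3j(4 2 4; -4 0 4)² = 28/495, sgn +1
4πI² = N·(3j₀)²·(3jₘ)² = 80/121
I = -1·√(0.661157/4π) = -0.22937568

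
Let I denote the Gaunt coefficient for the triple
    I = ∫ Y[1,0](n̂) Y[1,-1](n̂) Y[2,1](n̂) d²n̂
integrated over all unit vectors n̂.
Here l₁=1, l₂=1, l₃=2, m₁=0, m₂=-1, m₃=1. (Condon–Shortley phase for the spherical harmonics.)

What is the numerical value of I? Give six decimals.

-0.218510

m-sum 0 ✓  L=4 even ✓  0≤2≤2 ✓
Π(2lᵢ+1) = 3×3×5 = 45
triangle coeff Δ(1,1,2) = 1/30
Σ_t [0,0]: t=0:+1/1 = 1/1
(3j)²=2/15 [(1 1 2; 0 0 0)], sign=+1
Σ_t [0,0]: t=0:+1/2 = 1/2
(3j)²=1/10 [(1 1 2; 0 -1 1)], sign=-1
⇒ 4πI² = 3/5
I = (-1)√(3/5/(4π)) = -0.21850969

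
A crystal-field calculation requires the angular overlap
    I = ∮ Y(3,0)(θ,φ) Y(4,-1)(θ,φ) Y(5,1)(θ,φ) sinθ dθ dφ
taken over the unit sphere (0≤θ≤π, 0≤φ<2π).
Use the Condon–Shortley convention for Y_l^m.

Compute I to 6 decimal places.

-0.115089

Checks pass: Σm=0; 12 even; l₃=5∈[1,7].
(2·3+1)(2·4+1)(2·5+1) = 693
Δ: 2! 4! 6! / 13! → 1/180180
sum: t=0:+1/576 t=1:−1/144 t=2:+1/576 = -1/288
3j²(3 4 5; 0 0 0) = Δ·Π!·Σ² = 20/1001  (sign +1)
sum: t=0:+1/432 t=1:−1/192 t=2:+1/1440 = -19/8640
3j²(3 4 5; 0 -1 1) = Δ·Π!·Σ² = 361/30030  (sign -1)
combine: 4πI² = 693·20/1001·361/30030 = 2166/13013
take √, sign -1: I = -0.11508947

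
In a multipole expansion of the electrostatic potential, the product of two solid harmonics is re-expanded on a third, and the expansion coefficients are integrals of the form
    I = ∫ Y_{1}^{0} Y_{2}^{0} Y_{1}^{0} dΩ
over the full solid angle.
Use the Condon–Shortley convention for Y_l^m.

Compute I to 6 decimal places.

Rules hold: Σm=0, L=4 even, 1≤1≤3.
N = 3·5·3 = 45
Δ = 2!·0!·2!/5! = 1/30
Racah Σ t=1..1: t=1:−1/1 = -1/1
⇒ 3j(1 2 1; 0 0 0)² = 2/15, sgn +1
(m-triple is (0,0,0) — same symbol as above.)
4πI² = N·(3j₀)²·(3jₘ)² = 4/5
I = +1·√(0.8/4π) = 0.25231325

0.252313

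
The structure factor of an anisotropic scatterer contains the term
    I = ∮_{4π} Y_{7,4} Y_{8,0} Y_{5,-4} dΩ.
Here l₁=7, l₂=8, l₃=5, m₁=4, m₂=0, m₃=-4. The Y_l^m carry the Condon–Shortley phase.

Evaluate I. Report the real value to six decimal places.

0.149578

Rules hold: Σm=0, L=20 even, 1≤5≤15.
N = 15·17·11 = 2805
Δ = 10!·4!·6!/21! = 1/814773960
Racah Σ t=3..7: t=3:−1/87091200 t=4:+1/4976640 t=5:−1/2073600 t=6:+1/4976640 t=7:−1/87091200 = -1/9676800
⇒ 3j(7 8 5; 0 0 0)² = 360/46189, sgn +1
Racah Σ t=2..3: t=2:+1/348364800 t=3:−1/87091200 = -1/116121600
⇒ 3j(7 8 5; 4 0 -4)² = 54/4199, sgn +1
4πI² = N·(3j₀)²·(3jₘ)² = 291600/1037153
I = +1·√(0.281154/4π) = 0.14957789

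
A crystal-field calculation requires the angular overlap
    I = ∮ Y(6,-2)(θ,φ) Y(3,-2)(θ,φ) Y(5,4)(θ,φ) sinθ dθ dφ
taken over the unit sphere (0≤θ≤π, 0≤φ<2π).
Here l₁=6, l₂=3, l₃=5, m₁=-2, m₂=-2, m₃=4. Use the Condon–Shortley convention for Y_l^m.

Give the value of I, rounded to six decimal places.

Rules hold: Σm=0, L=14 even, 3≤5≤9.
N = 13·7·11 = 1001
Δ = 4!·8!·2!/15! = 1/675675
Racah Σ t=1..3: t=1:−1/8640 t=2:+1/2304 t=3:−1/8640 = 7/34560
⇒ 3j(6 3 5; 0 0 0)² = 7/429, sgn -1
Racah Σ t=0..1: t=0:+1/967680 t=1:−1/60480 = -1/64512
⇒ 3j(6 3 5; -2 -2 4)² = 15/1001, sgn +1
4πI² = N·(3j₀)²·(3jₘ)² = 35/143
I = -1·√(0.244755/4π) = -0.13956004

-0.139560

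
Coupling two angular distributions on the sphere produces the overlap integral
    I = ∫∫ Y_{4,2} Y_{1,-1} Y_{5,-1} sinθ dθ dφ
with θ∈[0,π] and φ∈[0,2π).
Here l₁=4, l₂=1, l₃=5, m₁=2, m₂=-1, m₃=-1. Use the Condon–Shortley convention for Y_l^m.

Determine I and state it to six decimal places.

m-sum 0 ✓  L=10 even ✓  3≤5≤5 ✓
Π(2lᵢ+1) = 9×3×11 = 297
triangle coeff Δ(4,1,5) = 1/495
Σ_t [0,0]: t=0:+1/576 = 1/576
(3j)²=5/99 [(4 1 5; 0 0 0)], sign=-1
Σ_t [0,0]: t=0:+1/2880 = 1/2880
(3j)²=2/165 [(4 1 5; 2 -1 -1)], sign=+1
⇒ 4πI² = 2/11
I = (-1)√(2/11/(4π)) = -0.12028562

-0.120286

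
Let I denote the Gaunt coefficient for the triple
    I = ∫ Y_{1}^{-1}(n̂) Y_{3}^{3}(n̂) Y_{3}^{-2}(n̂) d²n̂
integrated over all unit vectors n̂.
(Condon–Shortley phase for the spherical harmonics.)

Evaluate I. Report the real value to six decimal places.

0.000000

Σlᵢ=7 odd — θ-integrand is odd under cosθ→−cosθ; I=0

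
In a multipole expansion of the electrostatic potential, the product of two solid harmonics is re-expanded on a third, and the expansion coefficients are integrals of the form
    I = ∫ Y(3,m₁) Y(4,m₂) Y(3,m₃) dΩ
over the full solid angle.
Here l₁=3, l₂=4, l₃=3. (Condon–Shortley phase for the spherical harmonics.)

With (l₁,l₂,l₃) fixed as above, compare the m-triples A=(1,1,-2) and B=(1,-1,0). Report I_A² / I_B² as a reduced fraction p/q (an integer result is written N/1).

32/15

l's match ⇒ only the (l;m) 3-j factors differ between A and B.
A: triangle coeff Δ(3,4,3) = 1/34650; Σ_t [1,2]: t=1:−1/144 t=2:+1/48 = 1/72; (3j)²=16/693 [(3 4 3; 1 1 -2)], sign=-1
B: triangle coeff Δ(3,4,3) = 1/34650; Σ_t [0,2]: t=0:+1/288 t=1:−1/24 t=2:+1/48 = -5/288; (3j)²=5/462 [(3 4 3; 1 -1 0)], sign=+1
I_A²/I_B² = (16/693)/(5/462) = 32/15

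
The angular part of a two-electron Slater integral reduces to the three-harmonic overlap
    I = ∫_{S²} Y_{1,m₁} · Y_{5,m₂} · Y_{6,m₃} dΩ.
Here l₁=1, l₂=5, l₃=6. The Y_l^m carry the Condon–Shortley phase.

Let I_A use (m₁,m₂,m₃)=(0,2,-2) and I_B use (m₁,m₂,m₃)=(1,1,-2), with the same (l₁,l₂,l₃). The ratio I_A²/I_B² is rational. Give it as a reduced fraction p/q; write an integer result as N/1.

Shared (l₁,l₂,l₃)=(1,5,6): N and (l;000)² cancel in I_A²/I_B².
A: Δ = 0!·2!·10!/13! = 1/858; Racah Σ t=0..0: t=0:+1/30240 = 1/30240; ⇒ 3j(1 5 6; 0 2 -2)² = 16/429, sgn +1
B: Δ = 0!·2!·10!/13! = 1/858; Racah Σ t=0..0: t=0:+1/34560 = 1/34560; ⇒ 3j(1 5 6; 1 1 -2)² = 14/429, sgn +1
I_A²/I_B² = (16/429)/(14/429) = 8/7

8/7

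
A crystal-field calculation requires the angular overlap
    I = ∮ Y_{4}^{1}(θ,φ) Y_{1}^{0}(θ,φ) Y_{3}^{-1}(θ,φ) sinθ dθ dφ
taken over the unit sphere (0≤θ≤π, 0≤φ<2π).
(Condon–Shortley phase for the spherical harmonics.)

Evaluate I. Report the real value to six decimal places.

Rules hold: Σm=0, L=8 even, 3≤3≤5.
N = 9·3·7 = 189
Δ = 2!·6!·0!/9! = 1/252
Racah Σ t=1..1: t=1:−1/36 = -1/36
⇒ 3j(4 1 3; 0 0 0)² = 4/63, sgn +1
Racah Σ t=1..1: t=1:−1/48 = -1/48
⇒ 3j(4 1 3; 1 0 -1)² = 5/84, sgn -1
4πI² = N·(3j₀)²·(3jₘ)² = 5/7
I = -1·√(0.714286/4π) = -0.23841361

-0.238414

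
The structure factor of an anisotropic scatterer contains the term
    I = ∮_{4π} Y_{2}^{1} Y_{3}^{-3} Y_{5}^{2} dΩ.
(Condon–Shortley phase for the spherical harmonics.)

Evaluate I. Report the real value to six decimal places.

m-sum 0 ✓  L=10 even ✓  1≤5≤5 ✓
Π(2lᵢ+1) = 5×7×11 = 385
triangle coeff Δ(2,3,5) = 1/2310
Σ_t [0,0]: t=0:+1/144 = 1/144
(3j)²=10/231 [(2 3 5; 0 0 0)], sign=-1
Σ_t [0,0]: t=0:+1/4320 = 1/4320
(3j)²=1/330 [(2 3 5; 1 -3 2)], sign=-1
⇒ 4πI² = 5/99
I = (+1)√(5/99/(4π)) = 0.06339609

0.063396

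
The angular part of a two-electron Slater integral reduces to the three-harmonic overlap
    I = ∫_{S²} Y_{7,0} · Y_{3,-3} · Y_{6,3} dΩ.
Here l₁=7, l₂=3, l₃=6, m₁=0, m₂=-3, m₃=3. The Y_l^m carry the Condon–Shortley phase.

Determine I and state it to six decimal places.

Checks pass: Σm=0; 16 even; l₃=6∈[4,10].
(2·7+1)(2·3+1)(2·6+1) = 1365
Δ: 4! 10! 2! / 17! → 1/2042040
sum: t=1:−1/207360 t=2:+1/57600 t=3:−1/207360 = 1/129600
3j²(7 3 6; 0 0 0) = Δ·Π!·Σ² = 168/12155  (sign +1)
sum: t=0:+1/1451520 = 1/1451520
3j²(7 3 6; 0 -3 3) = Δ·Π!·Σ² = 45/4862  (sign -1)
combine: 4πI² = 1365·168/12155·45/4862 = 79380/454597
take √, sign -1: I = -0.11787924

-0.117879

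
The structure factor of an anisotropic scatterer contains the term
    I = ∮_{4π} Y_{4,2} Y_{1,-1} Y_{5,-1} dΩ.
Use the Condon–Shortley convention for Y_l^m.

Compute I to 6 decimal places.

Checks pass: Σm=0; 10 even; l₃=5∈[3,5].
(2·4+1)(2·1+1)(2·5+1) = 297
Δ: 0! 8! 2! / 11! → 1/495
sum: t=0:+1/576 = 1/576
3j²(4 1 5; 0 0 0) = Δ·Π!·Σ² = 5/99  (sign -1)
sum: t=0:+1/2880 = 1/2880
3j²(4 1 5; 2 -1 -1) = Δ·Π!·Σ² = 2/165  (sign +1)
combine: 4πI² = 297·5/99·2/165 = 2/11
take √, sign -1: I = -0.12028562

-0.120286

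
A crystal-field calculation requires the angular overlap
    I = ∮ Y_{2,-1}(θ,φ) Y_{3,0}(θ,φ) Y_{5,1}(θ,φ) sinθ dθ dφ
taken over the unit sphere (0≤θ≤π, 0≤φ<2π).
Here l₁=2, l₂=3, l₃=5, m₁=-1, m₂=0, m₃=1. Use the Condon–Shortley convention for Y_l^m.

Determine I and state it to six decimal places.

-0.214318

Rules hold: Σm=0, L=10 even, 1≤5≤5.
N = 5·7·11 = 385
Δ = 0!·4!·6!/11! = 1/2310
Racah Σ t=0..0: t=0:+1/144 = 1/144
⇒ 3j(2 3 5; 0 0 0)² = 10/231, sgn -1
Racah Σ t=0..0: t=0:+1/216 = 1/216
⇒ 3j(2 3 5; -1 0 1)² = 8/231, sgn +1
4πI² = N·(3j₀)²·(3jₘ)² = 400/693
I = -1·√(0.577201/4π) = -0.21431790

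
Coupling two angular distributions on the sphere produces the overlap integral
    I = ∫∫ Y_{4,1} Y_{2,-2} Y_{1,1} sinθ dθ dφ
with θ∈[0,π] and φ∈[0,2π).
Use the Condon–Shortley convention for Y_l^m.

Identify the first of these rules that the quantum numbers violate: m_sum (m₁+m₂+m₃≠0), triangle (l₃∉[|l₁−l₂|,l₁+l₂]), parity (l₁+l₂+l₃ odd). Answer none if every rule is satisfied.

Σmᵢ = 0  ✓
l₃∈[|l₁−l₂|,l₁+l₂]=[2,6], have l₃=1  ✗
Σlᵢ = 7 ⇒ odd

triangle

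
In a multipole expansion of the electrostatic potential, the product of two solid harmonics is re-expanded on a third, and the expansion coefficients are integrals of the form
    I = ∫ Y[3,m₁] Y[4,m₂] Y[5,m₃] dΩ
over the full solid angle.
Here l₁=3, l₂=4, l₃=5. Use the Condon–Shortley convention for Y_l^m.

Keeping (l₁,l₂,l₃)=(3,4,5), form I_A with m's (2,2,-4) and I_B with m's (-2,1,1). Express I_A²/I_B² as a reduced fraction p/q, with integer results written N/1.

672/625

Same 3,4,5: normalisation and zero-m 3j drop out of the ratio.
A: Δ: 2! 4! 6! / 13! → 1/180180; sum: t=0:+1/8640 t=1:−1/2880 = -1/4320; 3j²(3 4 5; 2 2 -4) = Δ·Π!·Σ² = 8/429  (sign +1)
B: Δ: 2! 4! 6! / 13! → 1/180180; sum: t=1:−1/1152 t=2:+1/432 = 5/3456; 3j²(3 4 5; -2 1 1) = Δ·Π!·Σ² = 625/36036  (sign +1)
I_A²/I_B² = (8/429)/(625/36036) = 672/625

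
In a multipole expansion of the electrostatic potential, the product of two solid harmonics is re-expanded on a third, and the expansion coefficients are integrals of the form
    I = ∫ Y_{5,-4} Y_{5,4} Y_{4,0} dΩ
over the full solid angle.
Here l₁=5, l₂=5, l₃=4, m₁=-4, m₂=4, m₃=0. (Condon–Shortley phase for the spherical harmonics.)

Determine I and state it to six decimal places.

Checks pass: Σm=0; 14 even; l₃=4∈[0,10].
(2·5+1)(2·5+1)(2·4+1) = 1089
Δ: 6! 4! 4! / 15! → 1/3153150
sum: t=1:−1/69120 t=2:+1/1728 t=3:−1/576 t=4:+1/1728 t=5:−1/69120 = -7/11520
3j²(5 5 4; 0 0 0) = Δ·Π!·Σ² = 2/143  (sign -1)
sum: t=5:−1/69120 t=6:+1/25920 = 1/41472
3j²(5 5 4; -4 4 0) = Δ·Π!·Σ² = 2/143  (sign +1)
combine: 4πI² = 1089·2/143·2/143 = 36/169
take √, sign -1: I = -0.13019760

-0.130198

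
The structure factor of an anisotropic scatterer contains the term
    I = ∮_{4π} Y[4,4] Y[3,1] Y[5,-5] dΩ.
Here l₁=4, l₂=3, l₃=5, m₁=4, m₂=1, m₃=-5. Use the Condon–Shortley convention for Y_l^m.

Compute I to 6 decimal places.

0.189625

Rules hold: Σm=0, L=12 even, 1≤5≤7.
N = 9·7·11 = 693
Δ = 2!·6!·4!/13! = 1/180180
Racah Σ t=0..2: t=0:+1/576 t=1:−1/144 t=2:+1/576 = -1/288
⇒ 3j(4 3 5; 0 0 0)² = 20/1001, sgn +1
Racah Σ t=0..0: t=0:+1/34560 = 1/34560
⇒ 3j(4 3 5; 4 1 -5)² = 14/429, sgn +1
4πI² = N·(3j₀)²·(3jₘ)² = 840/1859
I = +1·√(0.451856/4π) = 0.18962475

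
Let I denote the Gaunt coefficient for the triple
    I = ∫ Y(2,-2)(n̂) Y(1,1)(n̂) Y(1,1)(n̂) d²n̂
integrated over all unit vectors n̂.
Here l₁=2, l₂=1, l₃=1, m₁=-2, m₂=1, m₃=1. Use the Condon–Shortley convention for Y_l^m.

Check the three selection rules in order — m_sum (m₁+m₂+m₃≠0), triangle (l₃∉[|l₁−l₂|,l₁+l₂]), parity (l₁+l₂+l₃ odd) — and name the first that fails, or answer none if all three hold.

none

Σmᵢ = 0  ✓
l₃∈[|l₁−l₂|,l₁+l₂]=[1,3], have l₃=1  ✓
Σlᵢ = 4 ⇒ even  ✓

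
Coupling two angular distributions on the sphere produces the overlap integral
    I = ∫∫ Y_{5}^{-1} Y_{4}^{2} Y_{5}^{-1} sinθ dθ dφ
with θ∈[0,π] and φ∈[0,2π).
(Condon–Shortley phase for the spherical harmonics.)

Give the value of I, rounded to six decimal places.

Rules hold: Σm=0, L=14 even, 1≤5≤9.
N = 11·9·11 = 1089
Δ = 4!·6!·4!/15! = 1/3153150
Racah Σ t=0..4: t=0:+1/69120 t=1:−1/1728 t=2:+1/576 t=3:−1/1728 t=4:+1/69120 = 7/11520
⇒ 3j(5 4 5; 0 0 0)² = 2/143, sgn -1
Racah Σ t=2..4: t=2:+1/4608 t=3:−1/1296 t=4:+1/4608 = -7/20736
⇒ 3j(5 4 5; -1 2 -1)² = 20/1287, sgn -1
4πI² = N·(3j₀)²·(3jₘ)² = 40/169
I = +1·√(0.236686/4π) = 0.13724032

0.137240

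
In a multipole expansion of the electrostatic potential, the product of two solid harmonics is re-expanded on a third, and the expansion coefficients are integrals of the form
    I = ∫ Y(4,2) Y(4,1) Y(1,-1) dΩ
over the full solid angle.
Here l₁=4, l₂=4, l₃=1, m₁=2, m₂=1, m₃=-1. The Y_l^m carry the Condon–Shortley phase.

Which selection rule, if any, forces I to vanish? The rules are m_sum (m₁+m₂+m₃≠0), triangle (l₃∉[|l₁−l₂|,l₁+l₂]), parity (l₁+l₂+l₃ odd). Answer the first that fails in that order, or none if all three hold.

m_sum

m₁+m₂+m₃ = 2 + 1 − 1 = 2  ✗
triangle: |4−4|=0 ≤ l₃=1 ≤ 4+4=8
parity: l₁+l₂+l₃ = 9 is odd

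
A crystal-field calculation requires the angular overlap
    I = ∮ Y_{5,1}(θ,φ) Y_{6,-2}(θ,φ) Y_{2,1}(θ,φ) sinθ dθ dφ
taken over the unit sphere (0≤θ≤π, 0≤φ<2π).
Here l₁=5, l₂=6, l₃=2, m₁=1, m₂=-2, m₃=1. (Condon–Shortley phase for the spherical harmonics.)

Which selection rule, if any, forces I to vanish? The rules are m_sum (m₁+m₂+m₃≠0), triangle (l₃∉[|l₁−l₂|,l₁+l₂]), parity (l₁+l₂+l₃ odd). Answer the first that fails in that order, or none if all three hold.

parity

m₁+m₂+m₃ = 1 − 2 + 1 = 0  ✓
triangle: |5−6|=1 ≤ l₃=2 ≤ 5+6=11  ✓
parity: l₁+l₂+l₃ = 13 is odd  ✗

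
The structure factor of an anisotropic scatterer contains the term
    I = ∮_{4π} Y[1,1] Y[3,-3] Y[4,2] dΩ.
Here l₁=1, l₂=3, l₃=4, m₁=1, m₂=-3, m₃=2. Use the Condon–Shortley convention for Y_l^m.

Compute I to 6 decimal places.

Checks pass: Σm=0; 8 even; l₃=4∈[2,4].
(2·1+1)(2·3+1)(2·4+1) = 189
Δ: 0! 2! 6! / 9! → 1/252
sum: t=0:+1/36 = 1/36
3j²(1 3 4; 0 0 0) = Δ·Π!·Σ² = 4/63  (sign +1)
sum: t=0:+1/1440 = 1/1440
3j²(1 3 4; 1 -3 2) = Δ·Π!·Σ² = 1/252  (sign +1)
combine: 4πI² = 189·4/63·1/252 = 1/21
take √, sign +1: I = 0.06155813

0.061558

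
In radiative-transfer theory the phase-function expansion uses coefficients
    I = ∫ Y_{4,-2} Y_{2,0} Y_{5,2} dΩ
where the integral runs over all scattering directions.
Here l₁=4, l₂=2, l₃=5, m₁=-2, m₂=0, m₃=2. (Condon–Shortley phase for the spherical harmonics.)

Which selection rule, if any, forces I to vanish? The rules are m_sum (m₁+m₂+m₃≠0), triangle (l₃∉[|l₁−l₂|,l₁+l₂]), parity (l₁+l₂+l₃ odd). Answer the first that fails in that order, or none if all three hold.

parity

azimuthal sum: -2 + 0 + 2 = 0  ✓
2 ≤ 5 ≤ 6 (triangle on l)  ✓
L = 4 + 2 + 5 = 11 (odd)  ✗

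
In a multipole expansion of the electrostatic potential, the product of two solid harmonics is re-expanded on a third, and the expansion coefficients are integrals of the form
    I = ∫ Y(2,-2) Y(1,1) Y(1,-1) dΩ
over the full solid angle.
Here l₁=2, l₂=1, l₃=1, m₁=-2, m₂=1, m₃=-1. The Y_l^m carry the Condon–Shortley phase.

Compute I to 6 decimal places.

0.000000

Σmᵢ = -2 ≠ 0, so the φ-integral vanishes; I = 0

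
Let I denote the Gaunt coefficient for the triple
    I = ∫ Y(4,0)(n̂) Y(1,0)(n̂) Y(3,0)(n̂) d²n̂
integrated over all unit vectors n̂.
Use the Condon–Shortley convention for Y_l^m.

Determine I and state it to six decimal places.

Rules hold: Σm=0, L=8 even, 3≤3≤5.
N = 9·3·7 = 189
Δ = 2!·6!·0!/9! = 1/252
Racah Σ t=1..1: t=1:−1/36 = -1/36
⇒ 3j(4 1 3; 0 0 0)² = 4/63, sgn +1
(m-triple is (0,0,0) — same symbol as above.)
4πI² = N·(3j₀)²·(3jₘ)² = 16/21
I = +1·√(0.761905/4π) = 0.24623252

0.246233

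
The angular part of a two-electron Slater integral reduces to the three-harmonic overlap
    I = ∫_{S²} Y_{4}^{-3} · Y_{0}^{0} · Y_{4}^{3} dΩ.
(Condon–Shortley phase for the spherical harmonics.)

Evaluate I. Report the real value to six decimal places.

Checks pass: Σm=0; 8 even; l₃=4∈[4,4].
(2·4+1)(2·0+1)(2·4+1) = 81
Δ: 0! 8! 0! / 9! → 1/9
sum: t=0:+1/576 = 1/576
3j²(4 0 4; 0 0 0) = Δ·Π!·Σ² = 1/9  (sign +1)
sum: t=0:+1/5040 = 1/5040
3j²(4 0 4; -3 0 3) = Δ·Π!·Σ² = 1/9  (sign -1)
combine: 4πI² = 81·1/9·1/9 = 1/1
take √, sign -1: I = -0.28209479

-0.282095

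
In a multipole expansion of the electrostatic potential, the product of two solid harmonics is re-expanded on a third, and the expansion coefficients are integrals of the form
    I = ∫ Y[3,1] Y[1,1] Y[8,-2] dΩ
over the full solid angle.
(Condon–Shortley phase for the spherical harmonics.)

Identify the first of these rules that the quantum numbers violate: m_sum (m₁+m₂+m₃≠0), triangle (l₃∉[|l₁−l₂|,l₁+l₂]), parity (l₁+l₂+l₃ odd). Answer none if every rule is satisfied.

triangle

Σmᵢ = 0  ✓
l₃∈[|l₁−l₂|,l₁+l₂]=[2,4], have l₃=8  ✗
Σlᵢ = 12 ⇒ even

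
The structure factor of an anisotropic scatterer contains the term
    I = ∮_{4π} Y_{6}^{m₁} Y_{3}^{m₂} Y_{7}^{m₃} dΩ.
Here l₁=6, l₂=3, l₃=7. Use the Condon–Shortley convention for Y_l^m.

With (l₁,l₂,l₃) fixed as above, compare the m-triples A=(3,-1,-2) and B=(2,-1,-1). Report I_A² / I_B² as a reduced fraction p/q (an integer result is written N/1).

4107/1058

l's match ⇒ only the (l;m) 3-j factors differ between A and B.
A: triangle coeff Δ(6,3,7) = 1/2042040; Σ_t [0,2]: t=0:+1/241920 t=1:−1/483840 t=2:+1/17418240 = 37/17418240; (3j)²=1369/136136 [(6 3 7; 3 -1 -2)], sign=-1
B: triangle coeff Δ(6,3,7) = 1/2042040; Σ_t [0,2]: t=0:+1/138240 t=1:−1/181440 t=2:+1/3870720 = 23/11612160; (3j)²=529/204204 [(6 3 7; 2 -1 -1)], sign=+1
I_A²/I_B² = (1369/136136)/(529/204204) = 4107/1058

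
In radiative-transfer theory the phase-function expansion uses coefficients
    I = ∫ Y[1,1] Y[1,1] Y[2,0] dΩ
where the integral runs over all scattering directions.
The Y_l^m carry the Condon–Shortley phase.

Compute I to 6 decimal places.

1 + 1 + 0 = 2 ≠ 0: azimuthal integral kills it; I = 0

0.000000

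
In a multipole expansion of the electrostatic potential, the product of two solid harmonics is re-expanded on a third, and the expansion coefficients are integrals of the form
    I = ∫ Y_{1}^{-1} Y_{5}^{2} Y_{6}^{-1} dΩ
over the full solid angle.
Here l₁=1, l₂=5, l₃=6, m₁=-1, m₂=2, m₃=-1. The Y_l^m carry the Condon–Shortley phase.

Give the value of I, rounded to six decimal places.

-0.129207

Checks pass: Σm=0; 12 even; l₃=6∈[4,6].
(2·1+1)(2·5+1)(2·6+1) = 429
Δ: 0! 2! 10! / 13! → 1/858
sum: t=0:+1/14400 = 1/14400
3j²(1 5 6; 0 0 0) = Δ·Π!·Σ² = 6/143  (sign +1)
sum: t=0:+1/60480 = 1/60480
3j²(1 5 6; -1 2 -1) = Δ·Π!·Σ² = 5/429  (sign -1)
combine: 4πI² = 429·6/143·5/429 = 30/143
take √, sign -1: I = -0.12920749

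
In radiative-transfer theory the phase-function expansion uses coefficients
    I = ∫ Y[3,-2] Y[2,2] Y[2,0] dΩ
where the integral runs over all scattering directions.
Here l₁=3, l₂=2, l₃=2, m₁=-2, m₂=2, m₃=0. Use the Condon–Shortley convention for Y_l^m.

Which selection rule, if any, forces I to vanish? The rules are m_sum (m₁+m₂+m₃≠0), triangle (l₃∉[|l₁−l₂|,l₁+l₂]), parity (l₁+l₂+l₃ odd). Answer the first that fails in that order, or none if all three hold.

azimuthal sum: -2 + 2 + 0 = 0  ✓
1 ≤ 2 ≤ 5 (triangle on l)  ✓
L = 3 + 2 + 2 = 7 (odd)  ✗

parity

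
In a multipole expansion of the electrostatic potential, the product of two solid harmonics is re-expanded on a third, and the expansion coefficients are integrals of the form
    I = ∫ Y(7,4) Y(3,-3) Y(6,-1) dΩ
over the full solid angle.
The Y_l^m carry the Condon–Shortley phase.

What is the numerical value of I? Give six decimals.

-0.190770

m-sum 0 ✓  L=16 even ✓  4≤6≤10 ✓
Π(2lᵢ+1) = 15×7×13 = 1365
triangle coeff Δ(7,3,6) = 1/2042040
Σ_t [1,3]: t=1:−1/207360 t=2:+1/57600 t=3:−1/207360 = 1/129600
(3j)²=168/12155 [(7 3 6; 0 0 0)], sign=+1
Σ_t [0,0]: t=0:+1/1451520 = 1/1451520
(3j)²=75/3094 [(7 3 6; 4 -3 -1)], sign=-1
⇒ 4πI² = 18900/41327
I = (-1)√(18900/41327/(4π)) = -0.19076954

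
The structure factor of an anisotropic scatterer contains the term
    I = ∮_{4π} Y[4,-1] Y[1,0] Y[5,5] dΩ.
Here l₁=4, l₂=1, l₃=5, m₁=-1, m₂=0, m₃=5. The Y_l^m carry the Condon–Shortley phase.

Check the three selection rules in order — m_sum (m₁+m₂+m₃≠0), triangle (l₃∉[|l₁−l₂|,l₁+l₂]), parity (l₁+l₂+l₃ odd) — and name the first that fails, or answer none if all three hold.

m_sum

azimuthal sum: -1 + 0 + 5 = 4  ✗
3 ≤ 5 ≤ 5 (triangle on l)
L = 4 + 1 + 5 = 10 (even)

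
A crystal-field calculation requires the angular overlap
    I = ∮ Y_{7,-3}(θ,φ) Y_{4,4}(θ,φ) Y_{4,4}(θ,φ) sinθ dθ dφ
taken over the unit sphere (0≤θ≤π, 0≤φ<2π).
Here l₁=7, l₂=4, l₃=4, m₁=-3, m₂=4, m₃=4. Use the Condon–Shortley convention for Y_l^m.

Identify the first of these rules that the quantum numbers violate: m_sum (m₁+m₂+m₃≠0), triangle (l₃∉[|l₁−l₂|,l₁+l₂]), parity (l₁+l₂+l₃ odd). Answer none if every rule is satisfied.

m_sum

Σmᵢ = 5  ✗
l₃∈[|l₁−l₂|,l₁+l₂]=[3,11], have l₃=4
Σlᵢ = 15 ⇒ odd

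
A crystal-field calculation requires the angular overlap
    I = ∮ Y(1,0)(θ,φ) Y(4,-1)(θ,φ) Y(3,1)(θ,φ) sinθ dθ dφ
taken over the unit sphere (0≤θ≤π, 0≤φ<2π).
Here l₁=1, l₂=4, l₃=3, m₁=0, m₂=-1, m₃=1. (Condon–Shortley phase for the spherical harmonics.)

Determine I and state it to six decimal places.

m-sum 0 ✓  L=8 even ✓  3≤3≤5 ✓
Π(2lᵢ+1) = 3×9×7 = 189
triangle coeff Δ(1,4,3) = 1/252
Σ_t [1,1]: t=1:−1/36 = -1/36
(3j)²=4/63 [(1 4 3; 0 0 0)], sign=+1
Σ_t [1,1]: t=1:−1/48 = -1/48
(3j)²=5/84 [(1 4 3; 0 -1 1)], sign=-1
⇒ 4πI² = 5/7
I = (-1)√(5/7/(4π)) = -0.23841361

-0.238414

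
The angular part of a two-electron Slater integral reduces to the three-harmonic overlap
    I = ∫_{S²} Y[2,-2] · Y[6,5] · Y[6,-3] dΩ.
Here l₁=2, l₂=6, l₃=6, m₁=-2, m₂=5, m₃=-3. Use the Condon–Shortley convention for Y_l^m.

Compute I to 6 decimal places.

Rules hold: Σm=0, L=14 even, 4≤6≤8.
N = 5·13·13 = 845
Δ = 2!·2!·10!/15! = 1/90090
Racah Σ t=0..2: t=0:+1/69120 t=1:−1/14400 t=2:+1/69120 = -7/172800
⇒ 3j(2 6 6; 0 0 0)² = 14/715, sgn -1
Racah Σ t=2..2: t=2:+1/1451520 = 1/1451520
⇒ 3j(2 6 6; -2 5 -3)² = 1/91, sgn -1
4πI² = N·(3j₀)²·(3jₘ)² = 2/11
I = +1·√(0.181818/4π) = 0.12028562

0.120286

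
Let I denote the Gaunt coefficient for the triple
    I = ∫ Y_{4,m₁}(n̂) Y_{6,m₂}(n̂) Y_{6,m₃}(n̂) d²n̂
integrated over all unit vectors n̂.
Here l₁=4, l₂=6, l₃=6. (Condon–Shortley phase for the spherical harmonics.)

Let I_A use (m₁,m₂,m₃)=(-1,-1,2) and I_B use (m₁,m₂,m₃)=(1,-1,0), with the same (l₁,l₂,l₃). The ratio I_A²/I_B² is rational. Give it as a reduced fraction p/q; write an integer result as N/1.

l's match ⇒ only the (l;m) 3-j factors differ between A and B.
A: triangle coeff Δ(4,6,6) = 1/15315300; Σ_t [1,4]: t=1:−1/82944 t=2:+1/17280 t=3:−1/34560 t=4:+1/725760 = 53/2903040; (3j)²=2809/306306 [(4 6 6; -1 -1 2)], sign=+1
B: triangle coeff Δ(4,6,6) = 1/15315300; Σ_t [0,3]: t=0:+1/103680 t=1:−1/13824 t=2:+1/17280 t=3:−1/207360 = -1/103680; (3j)²=10/7293 [(4 6 6; 1 -1 0)], sign=-1
I_A²/I_B² = (2809/306306)/(10/7293) = 2809/420

2809/420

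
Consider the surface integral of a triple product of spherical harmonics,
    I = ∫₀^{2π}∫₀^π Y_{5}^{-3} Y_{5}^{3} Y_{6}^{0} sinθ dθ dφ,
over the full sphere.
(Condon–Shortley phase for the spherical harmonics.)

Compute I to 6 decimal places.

m-sum 0 ✓  L=16 even ✓  0≤6≤10 ✓
Π(2lᵢ+1) = 11×11×13 = 1573
triangle coeff Δ(5,5,6) = 1/28588560
Σ_t [0,4]: t=0:+1/345600 t=1:−1/13824 t=2:+1/5184 t=3:−1/13824 t=4:+1/345600 = 7/129600
(3j)²=80/7293 [(5 5 6; 0 0 0)], sign=+1
Σ_t [2,4]: t=2:+1/2073600 t=3:−1/86400 t=4:+1/55296 = 29/4147200
(3j)²=841/145860 [(5 5 6; -3 3 0)], sign=+1
⇒ 4πI² = 3364/33813
I = (+1)√(3364/33813/(4π)) = 0.08897771

0.088978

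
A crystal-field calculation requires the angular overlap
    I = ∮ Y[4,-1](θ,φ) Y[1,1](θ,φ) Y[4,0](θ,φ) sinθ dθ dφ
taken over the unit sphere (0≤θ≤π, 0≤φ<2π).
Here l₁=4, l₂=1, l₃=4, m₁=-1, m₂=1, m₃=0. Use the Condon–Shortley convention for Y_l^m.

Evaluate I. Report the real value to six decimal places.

0.000000

Σlᵢ=9 odd — θ-integrand is odd under cosθ→−cosθ; I=0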